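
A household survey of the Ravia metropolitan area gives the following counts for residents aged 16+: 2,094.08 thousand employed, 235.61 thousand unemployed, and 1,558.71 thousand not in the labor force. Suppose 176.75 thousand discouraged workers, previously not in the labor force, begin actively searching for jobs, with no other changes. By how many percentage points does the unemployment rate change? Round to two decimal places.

The unemployment rate changes by +6.34 percentage points.

Initially, labor force = 2,094.08 + 235.61 = 2,329.69 thousand, so u = 235.61/2,329.69 = 10.11%.
After the change, unemployed and labor force both rise by 176.75 → E = 2,094.08, U = 412.36, labor force = 2,506.44 thousand.
New unemployment rate = 412.36 / 2,506.44 = 16.45%.
Change = 16.45% − 10.11% = +6.34 percentage points.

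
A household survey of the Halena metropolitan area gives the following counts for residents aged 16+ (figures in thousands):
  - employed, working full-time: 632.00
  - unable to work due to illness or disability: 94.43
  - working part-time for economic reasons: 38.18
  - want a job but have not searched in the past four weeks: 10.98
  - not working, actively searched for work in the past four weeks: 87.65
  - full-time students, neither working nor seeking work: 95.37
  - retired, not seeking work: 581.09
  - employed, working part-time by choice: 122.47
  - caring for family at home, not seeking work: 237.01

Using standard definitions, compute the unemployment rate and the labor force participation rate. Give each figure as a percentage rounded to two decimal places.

Unemployment rate ≈ 9.96%; labor force participation rate ≈ 46.35%.

Employed = 632.00 + 38.18 + 122.47 = 792.65 thousand (anyone who worked, including part-time for economic reasons, counts as employed).
Unemployed = 87.65 thousand.
Labor force = 792.65 + 87.65 = 880.30 thousand.
Not in labor force = 94.43 + 10.98 + 95.37 + 581.09 + 237.01 = 1,018.88 thousand (those not working and not actively searching are outside the labor force — including those who want a job but have given up searching).
Civilian working-age population = 880.30 + 1,018.88 = 1,899.18 thousand.
Unemployment rate = 87.65 / 880.30 = 9.96%.
Labor force participation rate = 880.30 / 1,899.18 = 46.35%.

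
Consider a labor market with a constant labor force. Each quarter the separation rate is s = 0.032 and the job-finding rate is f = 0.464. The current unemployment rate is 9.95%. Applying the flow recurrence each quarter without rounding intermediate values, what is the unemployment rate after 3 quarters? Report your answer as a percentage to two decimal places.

With a fixed labor force, u_{t+1} = u_t + s·(1−u_t) − f·u_t = u_t·(1−s−f) + s.
Here 1−s−f = 0.504 and s = 0.032.
u_1 = 0.099500 × 0.504 + 0.032 = 0.082148.
u_2 = 0.082148 × 0.504 + 0.032 = 0.073403.
u_3 = 0.073403 × 0.504 + 0.032 = 0.068995.

Unemployment rate after three quarters ≈ 6.90%.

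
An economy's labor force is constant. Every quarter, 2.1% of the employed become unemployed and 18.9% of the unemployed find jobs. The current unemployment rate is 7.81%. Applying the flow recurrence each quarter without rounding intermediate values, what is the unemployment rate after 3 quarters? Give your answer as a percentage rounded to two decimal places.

With a fixed labor force, u_{t+1} = u_t + s·(1−u_t) − f·u_t = u_t·(1−s−f) + s.
Here 1−s−f = 0.790 and s = 0.021.
u_1 = 0.078100 × 0.790 + 0.021 = 0.082699.
u_2 = 0.082699 × 0.790 + 0.021 = 0.086332.
u_3 = 0.086332 × 0.790 + 0.021 = 0.089202.

Unemployment rate after three quarters ≈ 8.92%.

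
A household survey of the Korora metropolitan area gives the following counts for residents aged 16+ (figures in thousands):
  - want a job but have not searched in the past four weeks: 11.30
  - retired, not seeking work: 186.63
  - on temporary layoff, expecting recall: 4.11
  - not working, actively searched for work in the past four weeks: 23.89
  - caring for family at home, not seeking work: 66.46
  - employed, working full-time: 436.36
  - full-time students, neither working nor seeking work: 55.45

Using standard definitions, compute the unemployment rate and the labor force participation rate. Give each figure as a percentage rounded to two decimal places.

Employed = 436.36 thousand.
Unemployed = 4.11 + 23.89 = 28.00 thousand (jobless and actively searching, or on temporary layoff).
Labor force = 436.36 + 28.00 = 464.36 thousand.
Not in labor force = 11.30 + 186.63 + 66.46 + 55.45 = 319.84 thousand (those not working and not actively searching are outside the labor force — including those who want a job but have given up searching).
Civilian working-age population = 464.36 + 319.84 = 784.20 thousand.
Unemployment rate = 28.00 / 464.36 = 6.03%.
Labor force participation rate = 464.36 / 784.20 = 59.21%.

Unemployment rate ≈ 6.03%; labor force participation rate ≈ 59.21%.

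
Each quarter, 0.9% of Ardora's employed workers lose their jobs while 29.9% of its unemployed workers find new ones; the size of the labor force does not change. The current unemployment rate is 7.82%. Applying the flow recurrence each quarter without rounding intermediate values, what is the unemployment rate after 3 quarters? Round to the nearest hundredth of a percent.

With a fixed labor force, u_{t+1} = u_t + s·(1−u_t) − f·u_t = u_t·(1−s−f) + s.
Here 1−s−f = 0.692 and s = 0.009.
u_1 = 0.078200 × 0.692 + 0.009 = 0.063114.
u_2 = 0.063114 × 0.692 + 0.009 = 0.052675.
u_3 = 0.052675 × 0.692 + 0.009 = 0.045451.

Unemployment rate after three quarters ≈ 4.55%.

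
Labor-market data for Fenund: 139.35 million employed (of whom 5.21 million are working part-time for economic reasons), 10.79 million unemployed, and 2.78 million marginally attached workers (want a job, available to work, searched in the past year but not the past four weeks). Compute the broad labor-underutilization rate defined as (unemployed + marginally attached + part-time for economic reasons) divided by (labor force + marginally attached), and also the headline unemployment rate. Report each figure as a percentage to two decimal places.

Labor force = 139.35 + 10.79 = 150.14 million.
Numerator = 10.79 + 2.78 + 5.21 = 18.78 million.
Denominator = 150.14 + 2.78 = 152.92 million.
Broad rate = 18.78 / 152.92 = 12.28%.
Headline unemployment rate = 10.79 / 150.14 = 7.19%.

Broad underutilization rate ≈ 12.28%; headline unemployment rate ≈ 7.19%.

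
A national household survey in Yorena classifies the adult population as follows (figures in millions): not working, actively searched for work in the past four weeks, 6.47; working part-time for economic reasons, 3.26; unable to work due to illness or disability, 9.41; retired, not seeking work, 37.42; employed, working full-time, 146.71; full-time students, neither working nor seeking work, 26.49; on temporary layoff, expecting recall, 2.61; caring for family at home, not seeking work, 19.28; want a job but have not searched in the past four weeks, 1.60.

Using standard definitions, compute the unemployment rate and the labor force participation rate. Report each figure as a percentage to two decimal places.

Unemployment rate ≈ 5.71%; labor force participation rate ≈ 62.80%.

Employed = 3.26 + 146.71 = 149.97 million (anyone who worked, including part-time for economic reasons, counts as employed).
Unemployed = 6.47 + 2.61 = 9.08 million (jobless and actively searching, or on temporary layoff).
Labor force = 149.97 + 9.08 = 159.05 million.
Not in labor force = 9.41 + 37.42 + 26.49 + 19.28 + 1.60 = 94.20 million (those not working and not actively searching are outside the labor force — including those who want a job but have given up searching).
Civilian working-age population = 159.05 + 94.20 = 253.25 million.
Unemployment rate = 9.08 / 159.05 = 5.71%.
Labor force participation rate = 159.05 / 253.25 = 62.80%.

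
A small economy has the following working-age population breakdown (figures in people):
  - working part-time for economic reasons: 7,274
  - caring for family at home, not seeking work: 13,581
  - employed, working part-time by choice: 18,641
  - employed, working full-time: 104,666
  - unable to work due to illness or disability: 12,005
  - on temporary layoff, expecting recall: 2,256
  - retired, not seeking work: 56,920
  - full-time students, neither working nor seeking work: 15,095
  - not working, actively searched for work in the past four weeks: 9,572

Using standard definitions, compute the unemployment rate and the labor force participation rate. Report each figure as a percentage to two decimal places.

Unemployment rate ≈ 8.31%; labor force participation rate ≈ 59.33%.

Employed = 7,274 + 18,641 + 104,666 = 130,581 (anyone who worked, including part-time for economic reasons, counts as employed).
Unemployed = 2,256 + 9,572 = 11,828 (jobless and actively searching, or on temporary layoff).
Labor force = 130,581 + 11,828 = 142,409.
Not in labor force = 13,581 + 12,005 + 56,920 + 15,095 = 97,601 (those not working and not actively searching are outside the labor force).
Civilian working-age population = 142,409 + 97,601 = 240,010.
Unemployment rate = 11,828 / 142,409 = 8.31%.
Labor force participation rate = 142,409 / 240,010 = 59.33%.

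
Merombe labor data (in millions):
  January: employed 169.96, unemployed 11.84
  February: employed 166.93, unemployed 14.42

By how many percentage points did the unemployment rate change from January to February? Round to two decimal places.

The unemployment rate changed by +1.44 percentage points.

January: labor force = 169.96 + 11.84 = 181.80; u = 11.84/181.80 = 6.51%.
February: labor force = 166.93 + 14.42 = 181.35; u = 14.42/181.35 = 7.95%.
Change = 7.95% − 6.51% = +1.44 pp.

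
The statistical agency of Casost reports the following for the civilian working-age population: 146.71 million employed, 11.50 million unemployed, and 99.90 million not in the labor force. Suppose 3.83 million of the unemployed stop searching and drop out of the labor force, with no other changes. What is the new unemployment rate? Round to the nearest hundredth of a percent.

Initially, labor force = 146.71 + 11.50 = 158.21 million, so u = 11.50/158.21 = 7.27%.
After the change, unemployed and labor force both fall by 3.83 → E = 146.71, U = 7.67, labor force = 154.38 million.
New unemployment rate = 7.67 / 154.38 = 4.97%.

New unemployment rate ≈ 4.97%.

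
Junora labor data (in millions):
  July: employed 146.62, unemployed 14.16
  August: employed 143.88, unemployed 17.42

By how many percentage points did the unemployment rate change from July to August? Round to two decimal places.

July: labor force = 146.62 + 14.16 = 160.78; u = 14.16/160.78 = 8.81%.
August: labor force = 143.88 + 17.42 = 161.30; u = 17.42/161.30 = 10.80%.
Change = 10.80% − 8.81% = +1.99 pp.

The unemployment rate changed by +1.99 percentage points.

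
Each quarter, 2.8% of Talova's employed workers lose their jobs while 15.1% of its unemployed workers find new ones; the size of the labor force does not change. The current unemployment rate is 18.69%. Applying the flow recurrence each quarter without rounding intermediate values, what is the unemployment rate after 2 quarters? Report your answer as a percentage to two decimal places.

With a fixed labor force, u_{t+1} = u_t + s·(1−u_t) − f·u_t = u_t·(1−s−f) + s.
Here 1−s−f = 0.821 and s = 0.028.
u_1 = 0.186900 × 0.821 + 0.028 = 0.181445.
u_2 = 0.181445 × 0.821 + 0.028 = 0.176966.

Unemployment rate after two quarters ≈ 17.70%.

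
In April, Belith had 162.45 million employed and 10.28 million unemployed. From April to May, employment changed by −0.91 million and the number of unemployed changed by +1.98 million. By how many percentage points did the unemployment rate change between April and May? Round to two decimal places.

The unemployment rate changed by +1.10 percentage points.

April: labor force = 162.45 + 10.28 = 172.73; u = 10.28/172.73 = 5.95%.
May: labor force = 161.54 + 12.26 = 173.80; u = 12.26/173.80 = 7.05%.
Change = 7.05% − 5.95% = +1.10 pp.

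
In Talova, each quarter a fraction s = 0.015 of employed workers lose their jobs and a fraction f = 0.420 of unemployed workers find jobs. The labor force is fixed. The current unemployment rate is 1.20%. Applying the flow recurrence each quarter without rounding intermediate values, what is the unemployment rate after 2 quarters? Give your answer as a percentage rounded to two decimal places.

With a fixed labor force, u_{t+1} = u_t + s·(1−u_t) − f·u_t = u_t·(1−s−f) + s.
Here 1−s−f = 0.565 and s = 0.015.
u_1 = 0.012000 × 0.565 + 0.015 = 0.021780.
u_2 = 0.021780 × 0.565 + 0.015 = 0.027306.

Unemployment rate after two quarters ≈ 2.73%.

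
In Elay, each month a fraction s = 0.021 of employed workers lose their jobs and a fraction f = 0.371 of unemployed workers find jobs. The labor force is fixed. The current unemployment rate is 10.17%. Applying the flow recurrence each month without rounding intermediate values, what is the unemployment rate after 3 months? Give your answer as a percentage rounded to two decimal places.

With a fixed labor force, u_{t+1} = u_t + s·(1−u_t) − f·u_t = u_t·(1−s−f) + s.
Here 1−s−f = 0.608 and s = 0.021.
u_1 = 0.101700 × 0.608 + 0.021 = 0.082834.
u_2 = 0.082834 × 0.608 + 0.021 = 0.071363.
u_3 = 0.071363 × 0.608 + 0.021 = 0.064389.

Unemployment rate after three months ≈ 6.44%.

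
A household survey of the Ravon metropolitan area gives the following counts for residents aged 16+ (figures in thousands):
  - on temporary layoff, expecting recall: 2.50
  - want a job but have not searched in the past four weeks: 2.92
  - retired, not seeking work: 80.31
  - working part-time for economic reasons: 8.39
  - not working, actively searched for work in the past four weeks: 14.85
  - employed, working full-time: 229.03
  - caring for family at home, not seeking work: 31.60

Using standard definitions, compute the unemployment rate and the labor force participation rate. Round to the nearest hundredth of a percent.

Unemployment rate ≈ 6.81%; labor force participation rate ≈ 68.93%.

Employed = 8.39 + 229.03 = 237.42 thousand (anyone who worked, including part-time for economic reasons, counts as employed).
Unemployed = 2.50 + 14.85 = 17.35 thousand (jobless and actively searching, or on temporary layoff).
Labor force = 237.42 + 17.35 = 254.77 thousand.
Not in labor force = 2.92 + 80.31 + 31.60 = 114.83 thousand (those not working and not actively searching are outside the labor force — including those who want a job but have given up searching).
Civilian working-age population = 254.77 + 114.83 = 369.60 thousand.
Unemployment rate = 17.35 / 254.77 = 6.81%.
Labor force participation rate = 254.77 / 369.60 = 68.93%.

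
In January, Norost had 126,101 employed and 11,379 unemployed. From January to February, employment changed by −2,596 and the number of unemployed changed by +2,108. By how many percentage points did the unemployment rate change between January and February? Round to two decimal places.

The unemployment rate changed by +1.57 percentage points.

January: labor force = 126,101 + 11,379 = 137,480; u = 11,379/137,480 = 8.28%.
February: labor force = 123,505 + 13,487 = 136,992; u = 13,487/136,992 = 9.85%.
Change = 9.85% − 8.28% = +1.57 pp.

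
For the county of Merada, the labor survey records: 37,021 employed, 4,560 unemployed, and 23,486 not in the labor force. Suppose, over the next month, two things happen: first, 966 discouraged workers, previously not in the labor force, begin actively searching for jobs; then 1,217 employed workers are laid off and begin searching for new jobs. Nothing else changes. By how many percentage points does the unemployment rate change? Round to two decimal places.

Initially, labor force = 37,021 + 4,560 = 41,581, so u = 4,560/41,581 = 10.97%.
After the first change, unemployed and labor force both rise by 966 → E = 37,021, U = 5,526, labor force = 42,547.
After the second change, employed falls and unemployed rises by 1,217; labor force unchanged → E = 35,804, U = 6,743, labor force = 42,547.
New unemployment rate = 6,743 / 42,547 = 15.85%.
Change = 15.85% − 10.97% = +4.88 percentage points.

The unemployment rate changes by +4.88 percentage points.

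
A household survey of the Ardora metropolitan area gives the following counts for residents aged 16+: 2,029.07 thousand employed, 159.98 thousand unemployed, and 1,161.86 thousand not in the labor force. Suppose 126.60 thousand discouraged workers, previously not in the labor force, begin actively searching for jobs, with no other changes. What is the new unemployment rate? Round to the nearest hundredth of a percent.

Initially, labor force = 2,029.07 + 159.98 = 2,189.05 thousand, so u = 159.98/2,189.05 = 7.31%.
After the change, unemployed and labor force both rise by 126.60 → E = 2,029.07, U = 286.58, labor force = 2,315.65 thousand.
New unemployment rate = 286.58 / 2,315.65 = 12.38%.

New unemployment rate ≈ 12.38%.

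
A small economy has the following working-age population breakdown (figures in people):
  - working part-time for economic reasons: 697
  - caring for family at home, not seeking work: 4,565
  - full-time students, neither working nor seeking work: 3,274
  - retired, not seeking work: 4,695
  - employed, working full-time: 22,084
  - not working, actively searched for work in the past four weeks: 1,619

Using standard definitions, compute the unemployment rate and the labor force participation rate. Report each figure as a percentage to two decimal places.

Employed = 697 + 22,084 = 22,781 (anyone who worked, including part-time for economic reasons, counts as employed).
Unemployed = 1,619.
Labor force = 22,781 + 1,619 = 24,400.
Not in labor force = 4,565 + 3,274 + 4,695 = 12,534 (those not working and not actively searching are outside the labor force).
Civilian working-age population = 24,400 + 12,534 = 36,934.
Unemployment rate = 1,619 / 24,400 = 6.64%.
Labor force participation rate = 24,400 / 36,934 = 66.06%.

Unemployment rate ≈ 6.64%; labor force participation rate ≈ 66.06%.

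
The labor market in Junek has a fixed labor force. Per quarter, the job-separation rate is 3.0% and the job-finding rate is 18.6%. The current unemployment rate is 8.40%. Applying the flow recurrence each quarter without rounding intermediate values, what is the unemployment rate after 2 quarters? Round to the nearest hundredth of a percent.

With a fixed labor force, u_{t+1} = u_t + s·(1−u_t) − f·u_t = u_t·(1−s−f) + s.
Here 1−s−f = 0.784 and s = 0.030.
u_1 = 0.084000 × 0.784 + 0.030 = 0.095856.
u_2 = 0.095856 × 0.784 + 0.030 = 0.105151.

Unemployment rate after two quarters ≈ 10.52%.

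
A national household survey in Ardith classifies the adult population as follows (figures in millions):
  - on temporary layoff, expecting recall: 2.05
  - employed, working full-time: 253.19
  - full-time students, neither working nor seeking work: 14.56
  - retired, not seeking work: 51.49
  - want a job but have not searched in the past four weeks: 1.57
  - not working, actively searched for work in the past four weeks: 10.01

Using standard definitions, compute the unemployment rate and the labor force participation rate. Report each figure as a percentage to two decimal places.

Unemployment rate ≈ 4.55%; labor force participation rate ≈ 79.69%.

Employed = 253.19 million.
Unemployed = 2.05 + 10.01 = 12.06 million (jobless and actively searching, or on temporary layoff).
Labor force = 253.19 + 12.06 = 265.25 million.
Not in labor force = 14.56 + 51.49 + 1.57 = 67.62 million (those not working and not actively searching are outside the labor force — including those who want a job but have given up searching).
Civilian working-age population = 265.25 + 67.62 = 332.87 million.
Unemployment rate = 12.06 / 265.25 = 4.55%.
Labor force participation rate = 265.25 / 332.87 = 79.69%.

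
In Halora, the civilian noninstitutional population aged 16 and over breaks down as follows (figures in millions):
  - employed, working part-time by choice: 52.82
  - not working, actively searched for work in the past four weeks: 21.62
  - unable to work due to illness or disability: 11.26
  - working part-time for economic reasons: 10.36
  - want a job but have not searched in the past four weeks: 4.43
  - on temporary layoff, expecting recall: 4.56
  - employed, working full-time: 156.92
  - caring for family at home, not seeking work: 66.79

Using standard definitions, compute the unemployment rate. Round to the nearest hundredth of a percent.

Employed = 52.82 + 10.36 + 156.92 = 220.10 million (anyone who worked, including part-time for economic reasons, counts as employed).
Unemployed = 21.62 + 4.56 = 26.18 million (jobless and actively searching, or on temporary layoff).
Labor force = 220.10 + 26.18 = 246.28 million.
Unemployment rate = 26.18 / 246.28 = 10.63%.

Unemployment rate ≈ 10.63%.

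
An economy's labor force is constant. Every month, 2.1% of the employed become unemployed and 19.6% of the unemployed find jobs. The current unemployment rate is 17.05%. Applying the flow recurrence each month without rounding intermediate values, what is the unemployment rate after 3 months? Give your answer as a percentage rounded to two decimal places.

With a fixed labor force, u_{t+1} = u_t + s·(1−u_t) − f·u_t = u_t·(1−s−f) + s.
Here 1−s−f = 0.783 and s = 0.021.
u_1 = 0.170500 × 0.783 + 0.021 = 0.154502.
u_2 = 0.154502 × 0.783 + 0.021 = 0.141975.
u_3 = 0.141975 × 0.783 + 0.021 = 0.132166.

Unemployment rate after three months ≈ 13.22%.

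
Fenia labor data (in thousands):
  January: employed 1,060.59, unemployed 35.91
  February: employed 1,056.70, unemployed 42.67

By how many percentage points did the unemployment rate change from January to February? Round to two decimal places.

The unemployment rate changed by +0.61 percentage points.

January: labor force = 1,060.59 + 35.91 = 1,096.50; u = 35.91/1,096.50 = 3.27%.
February: labor force = 1,056.70 + 42.67 = 1,099.37; u = 42.67/1,099.37 = 3.88%.
Change = 3.88% − 3.27% = +0.61 pp.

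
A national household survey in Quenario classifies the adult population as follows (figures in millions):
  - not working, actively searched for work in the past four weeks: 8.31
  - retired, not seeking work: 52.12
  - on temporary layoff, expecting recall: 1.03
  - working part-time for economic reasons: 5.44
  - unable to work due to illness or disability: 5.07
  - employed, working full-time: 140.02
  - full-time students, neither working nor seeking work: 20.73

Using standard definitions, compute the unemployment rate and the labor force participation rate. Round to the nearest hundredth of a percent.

Unemployment rate ≈ 6.03%; labor force participation rate ≈ 66.52%.

Employed = 5.44 + 140.02 = 145.46 million (anyone who worked, including part-time for economic reasons, counts as employed).
Unemployed = 8.31 + 1.03 = 9.34 million (jobless and actively searching, or on temporary layoff).
Labor force = 145.46 + 9.34 = 154.80 million.
Not in labor force = 52.12 + 5.07 + 20.73 = 77.92 million (those not working and not actively searching are outside the labor force).
Civilian working-age population = 154.80 + 77.92 = 232.72 million.
Unemployment rate = 9.34 / 154.80 = 6.03%.
Labor force participation rate = 154.80 / 232.72 = 66.52%.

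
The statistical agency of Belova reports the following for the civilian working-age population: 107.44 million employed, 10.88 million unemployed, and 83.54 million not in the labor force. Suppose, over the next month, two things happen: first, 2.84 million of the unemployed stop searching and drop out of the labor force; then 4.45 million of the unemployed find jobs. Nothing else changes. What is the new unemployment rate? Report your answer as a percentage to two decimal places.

Initially, labor force = 107.44 + 10.88 = 118.32 million, so u = 10.88/118.32 = 9.20%.
After the first change, unemployed and labor force both fall by 2.84 → E = 107.44, U = 8.04, labor force = 115.48 million.
After the second change, unemployed falls and employed rises by 4.45; labor force unchanged → E = 111.89, U = 3.59, labor force = 115.48 million.
New unemployment rate = 3.59 / 115.48 = 3.11%.

New unemployment rate ≈ 3.11%.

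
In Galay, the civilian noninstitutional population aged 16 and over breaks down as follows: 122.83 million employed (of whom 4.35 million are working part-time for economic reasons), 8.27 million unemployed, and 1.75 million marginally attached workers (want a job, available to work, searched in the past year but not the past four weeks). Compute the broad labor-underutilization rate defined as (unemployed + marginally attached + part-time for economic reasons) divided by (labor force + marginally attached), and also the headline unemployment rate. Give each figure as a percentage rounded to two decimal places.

Broad underutilization rate ≈ 10.82%; headline unemployment rate ≈ 6.31%.

Labor force = 122.83 + 8.27 = 131.10 million.
Numerator = 8.27 + 1.75 + 4.35 = 14.37 million.
Denominator = 131.10 + 1.75 = 132.85 million.
Broad rate = 14.37 / 132.85 = 10.82%.
Headline unemployment rate = 8.27 / 131.10 = 6.31%.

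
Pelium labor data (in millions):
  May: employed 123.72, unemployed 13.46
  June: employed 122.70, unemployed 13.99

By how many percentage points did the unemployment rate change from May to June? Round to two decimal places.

May: labor force = 123.72 + 13.46 = 137.18; u = 13.46/137.18 = 9.81%.
June: labor force = 122.70 + 13.99 = 136.69; u = 13.99/136.69 = 10.23%.
Change = 10.23% − 9.81% = +0.42 pp.

The unemployment rate changed by +0.42 percentage points.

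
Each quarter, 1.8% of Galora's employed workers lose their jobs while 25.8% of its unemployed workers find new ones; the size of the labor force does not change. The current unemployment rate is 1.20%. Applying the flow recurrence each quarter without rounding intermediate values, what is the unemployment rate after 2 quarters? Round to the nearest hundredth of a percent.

Unemployment rate after two quarters ≈ 3.73%.

With a fixed labor force, u_{t+1} = u_t + s·(1−u_t) − f·u_t = u_t·(1−s−f) + s.
Here 1−s−f = 0.724 and s = 0.018.
u_1 = 0.012000 × 0.724 + 0.018 = 0.026688.
u_2 = 0.026688 × 0.724 + 0.018 = 0.037322.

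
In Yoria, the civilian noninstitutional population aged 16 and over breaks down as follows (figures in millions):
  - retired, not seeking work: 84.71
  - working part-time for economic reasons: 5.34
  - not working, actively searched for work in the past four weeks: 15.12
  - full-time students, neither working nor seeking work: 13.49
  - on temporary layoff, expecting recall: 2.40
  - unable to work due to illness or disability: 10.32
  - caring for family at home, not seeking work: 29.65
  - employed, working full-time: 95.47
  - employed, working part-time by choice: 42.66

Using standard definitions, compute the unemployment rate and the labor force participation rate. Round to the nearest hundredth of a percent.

Employed = 5.34 + 95.47 + 42.66 = 143.47 million (anyone who worked, including part-time for economic reasons, counts as employed).
Unemployed = 15.12 + 2.40 = 17.52 million (jobless and actively searching, or on temporary layoff).
Labor force = 143.47 + 17.52 = 160.99 million.
Not in labor force = 84.71 + 13.49 + 10.32 + 29.65 = 138.17 million (those not working and not actively searching are outside the labor force).
Civilian working-age population = 160.99 + 138.17 = 299.16 million.
Unemployment rate = 17.52 / 160.99 = 10.88%.
Labor force participation rate = 160.99 / 299.16 = 53.81%.

Unemployment rate ≈ 10.88%; labor force participation rate ≈ 53.81%.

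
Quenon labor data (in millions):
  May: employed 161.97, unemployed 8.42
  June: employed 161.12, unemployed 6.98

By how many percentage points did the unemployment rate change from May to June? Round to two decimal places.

May: labor force = 161.97 + 8.42 = 170.39; u = 8.42/170.39 = 4.94%.
June: labor force = 161.12 + 6.98 = 168.10; u = 6.98/168.10 = 4.15%.
Change = 4.15% − 4.94% = −0.79 pp.

The unemployment rate changed by −0.79 percentage points.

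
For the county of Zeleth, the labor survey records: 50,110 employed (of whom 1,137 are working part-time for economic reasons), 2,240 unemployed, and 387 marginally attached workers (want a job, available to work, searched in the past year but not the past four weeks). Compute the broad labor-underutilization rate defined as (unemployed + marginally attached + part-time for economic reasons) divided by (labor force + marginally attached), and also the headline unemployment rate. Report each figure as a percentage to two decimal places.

Broad underutilization rate ≈ 7.14%; headline unemployment rate ≈ 4.28%.

Labor force = 50,110 + 2,240 = 52,350.
Numerator = 2,240 + 387 + 1,137 = 3,764.
Denominator = 52,350 + 387 = 52,737.
Broad rate = 3,764 / 52,737 = 7.14%.
Headline unemployment rate = 2,240 / 52,350 = 4.28%.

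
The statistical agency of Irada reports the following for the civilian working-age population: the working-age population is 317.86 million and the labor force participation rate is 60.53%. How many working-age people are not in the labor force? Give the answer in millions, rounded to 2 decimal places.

Share not in the labor force = 1 − 0.6053 = 0.3947.
Not in labor force = 0.3947 × 317.86 ≈ 125.46 million.

About 125.46 million are not in the labor force.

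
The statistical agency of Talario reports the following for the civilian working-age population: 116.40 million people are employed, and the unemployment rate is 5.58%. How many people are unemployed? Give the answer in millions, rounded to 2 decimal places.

About 6.88 million are unemployed.

Let U be the number unemployed. The labor force is E + U, and U/(E+U) = 0.0558.
So U = 0.0558 × 116.40 / (1 − 0.0558) = 6.4951 / 0.9442 ≈ 6.88 million.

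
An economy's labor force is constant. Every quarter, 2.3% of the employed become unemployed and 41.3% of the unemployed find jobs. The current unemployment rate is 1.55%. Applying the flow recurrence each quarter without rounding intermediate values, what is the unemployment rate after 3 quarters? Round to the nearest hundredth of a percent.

Unemployment rate after three quarters ≈ 4.61%.

With a fixed labor force, u_{t+1} = u_t + s·(1−u_t) − f·u_t = u_t·(1−s−f) + s.
Here 1−s−f = 0.564 and s = 0.023.
u_1 = 0.015500 × 0.564 + 0.023 = 0.031742.
u_2 = 0.031742 × 0.564 + 0.023 = 0.040902.
u_3 = 0.040902 × 0.564 + 0.023 = 0.046069.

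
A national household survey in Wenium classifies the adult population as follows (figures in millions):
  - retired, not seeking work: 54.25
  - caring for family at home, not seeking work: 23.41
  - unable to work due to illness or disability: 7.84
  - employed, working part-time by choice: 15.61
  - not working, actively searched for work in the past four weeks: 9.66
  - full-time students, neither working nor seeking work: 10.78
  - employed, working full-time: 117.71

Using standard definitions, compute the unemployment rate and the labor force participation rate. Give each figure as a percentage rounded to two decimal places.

Employed = 15.61 + 117.71 = 133.32 million.
Unemployed = 9.66 million.
Labor force = 133.32 + 9.66 = 142.98 million.
Not in labor force = 54.25 + 23.41 + 7.84 + 10.78 = 96.28 million (those not working and not actively searching are outside the labor force).
Civilian working-age population = 142.98 + 96.28 = 239.26 million.
Unemployment rate = 9.66 / 142.98 = 6.76%.
Labor force participation rate = 142.98 / 239.26 = 59.76%.

Unemployment rate ≈ 6.76%; labor force participation rate ≈ 59.76%.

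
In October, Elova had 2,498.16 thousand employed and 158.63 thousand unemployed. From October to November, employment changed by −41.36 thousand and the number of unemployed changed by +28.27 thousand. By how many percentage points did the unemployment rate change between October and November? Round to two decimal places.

The unemployment rate changed by +1.10 percentage points.

October: labor force = 2,498.16 + 158.63 = 2,656.79; u = 158.63/2,656.79 = 5.97%.
November: labor force = 2,456.80 + 186.90 = 2,643.70; u = 186.90/2,643.70 = 7.07%.
Change = 7.07% − 5.97% = +1.10 pp.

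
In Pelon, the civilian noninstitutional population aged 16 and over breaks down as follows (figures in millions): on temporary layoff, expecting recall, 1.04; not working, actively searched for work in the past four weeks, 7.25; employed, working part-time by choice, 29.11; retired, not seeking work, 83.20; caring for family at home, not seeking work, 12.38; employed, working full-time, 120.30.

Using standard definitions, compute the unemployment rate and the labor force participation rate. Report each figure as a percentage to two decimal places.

Unemployment rate ≈ 5.26%; labor force participation rate ≈ 62.26%.

Employed = 29.11 + 120.30 = 149.41 million.
Unemployed = 1.04 + 7.25 = 8.29 million (jobless and actively searching, or on temporary layoff).
Labor force = 149.41 + 8.29 = 157.70 million.
Not in labor force = 83.20 + 12.38 = 95.58 million (those not working and not actively searching are outside the labor force).
Civilian working-age population = 157.70 + 95.58 = 253.28 million.
Unemployment rate = 8.29 / 157.70 = 5.26%.
Labor force participation rate = 157.70 / 253.28 = 62.26%.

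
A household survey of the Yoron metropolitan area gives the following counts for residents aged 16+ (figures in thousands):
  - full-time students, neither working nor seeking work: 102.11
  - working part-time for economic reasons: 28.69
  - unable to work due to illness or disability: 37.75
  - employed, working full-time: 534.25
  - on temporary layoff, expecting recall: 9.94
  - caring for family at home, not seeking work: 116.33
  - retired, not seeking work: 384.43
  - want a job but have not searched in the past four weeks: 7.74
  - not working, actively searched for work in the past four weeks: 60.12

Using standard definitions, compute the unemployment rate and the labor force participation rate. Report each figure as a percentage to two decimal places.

Unemployment rate ≈ 11.07%; labor force participation rate ≈ 49.40%.

Employed = 28.69 + 534.25 = 562.94 thousand (anyone who worked, including part-time for economic reasons, counts as employed).
Unemployed = 9.94 + 60.12 = 70.06 thousand (jobless and actively searching, or on temporary layoff).
Labor force = 562.94 + 70.06 = 633.00 thousand.
Not in labor force = 102.11 + 37.75 + 116.33 + 384.43 + 7.74 = 648.36 thousand (those not working and not actively searching are outside the labor force — including those who want a job but have given up searching).
Civilian working-age population = 633.00 + 648.36 = 1,281.36 thousand.
Unemployment rate = 70.06 / 633.00 = 11.07%.
Labor force participation rate = 633.00 / 1,281.36 = 49.40%.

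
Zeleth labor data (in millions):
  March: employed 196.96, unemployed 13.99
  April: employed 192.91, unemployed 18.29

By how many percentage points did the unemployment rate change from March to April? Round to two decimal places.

March: labor force = 196.96 + 13.99 = 210.95; u = 13.99/210.95 = 6.63%.
April: labor force = 192.91 + 18.29 = 211.20; u = 18.29/211.20 = 8.66%.
Change = 8.66% − 6.63% = +2.03 pp.

The unemployment rate changed by +2.03 percentage points.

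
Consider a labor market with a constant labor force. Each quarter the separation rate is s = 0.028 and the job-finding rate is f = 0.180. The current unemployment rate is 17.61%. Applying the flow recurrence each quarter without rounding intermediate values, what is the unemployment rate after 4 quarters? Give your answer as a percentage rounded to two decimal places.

Unemployment rate after four quarters ≈ 15.09%.

With a fixed labor force, u_{t+1} = u_t + s·(1−u_t) − f·u_t = u_t·(1−s−f) + s.
Here 1−s−f = 0.792 and s = 0.028.
u_1 = 0.176100 × 0.792 + 0.028 = 0.167471.
u_2 = 0.167471 × 0.792 + 0.028 = 0.160637.
u_3 = 0.160637 × 0.792 + 0.028 = 0.155225.
u_4 = 0.155225 × 0.792 + 0.028 = 0.150938.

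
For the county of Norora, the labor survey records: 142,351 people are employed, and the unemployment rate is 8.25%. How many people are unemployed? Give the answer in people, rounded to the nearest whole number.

About 12,800 are unemployed.

Let U be the number unemployed. The labor force is E + U, and U/(E+U) = 0.0825.
So U = 0.0825 × 142,351 / (1 − 0.0825) = 11743.96 / 0.9175 ≈ 12,800.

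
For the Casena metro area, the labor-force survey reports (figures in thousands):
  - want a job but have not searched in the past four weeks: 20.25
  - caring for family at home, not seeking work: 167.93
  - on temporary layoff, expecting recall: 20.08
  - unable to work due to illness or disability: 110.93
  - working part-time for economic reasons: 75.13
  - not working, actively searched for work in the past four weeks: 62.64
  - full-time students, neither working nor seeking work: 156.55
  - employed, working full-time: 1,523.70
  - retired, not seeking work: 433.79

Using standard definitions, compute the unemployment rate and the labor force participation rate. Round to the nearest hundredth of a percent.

Unemployment rate ≈ 4.92%; labor force participation rate ≈ 65.40%.

Employed = 75.13 + 1,523.70 = 1,598.83 thousand (anyone who worked, including part-time for economic reasons, counts as employed).
Unemployed = 20.08 + 62.64 = 82.72 thousand (jobless and actively searching, or on temporary layoff).
Labor force = 1,598.83 + 82.72 = 1,681.55 thousand.
Not in labor force = 20.25 + 167.93 + 110.93 + 156.55 + 433.79 = 889.45 thousand (those not working and not actively searching are outside the labor force — including those who want a job but have given up searching).
Civilian working-age population = 1,681.55 + 889.45 = 2,571.00 thousand.
Unemployment rate = 82.72 / 1,681.55 = 4.92%.
Labor force participation rate = 1,681.55 / 2,571.00 = 65.40%.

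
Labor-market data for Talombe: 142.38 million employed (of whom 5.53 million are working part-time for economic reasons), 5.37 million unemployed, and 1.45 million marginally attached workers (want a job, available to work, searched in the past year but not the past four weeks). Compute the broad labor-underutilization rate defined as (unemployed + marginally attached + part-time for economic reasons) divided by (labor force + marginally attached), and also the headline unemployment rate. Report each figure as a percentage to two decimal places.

Labor force = 142.38 + 5.37 = 147.75 million.
Numerator = 5.37 + 1.45 + 5.53 = 12.35 million.
Denominator = 147.75 + 1.45 = 149.20 million.
Broad rate = 12.35 / 149.20 = 8.28%.
Headline unemployment rate = 5.37 / 147.75 = 3.63%.

Broad underutilization rate ≈ 8.28%; headline unemployment rate ≈ 3.63%.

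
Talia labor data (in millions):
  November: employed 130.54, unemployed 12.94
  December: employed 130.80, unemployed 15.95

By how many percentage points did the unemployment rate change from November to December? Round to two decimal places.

November: labor force = 130.54 + 12.94 = 143.48; u = 12.94/143.48 = 9.02%.
December: labor force = 130.80 + 15.95 = 146.75; u = 15.95/146.75 = 10.87%.
Change = 10.87% − 9.02% = +1.85 pp.

The unemployment rate changed by +1.85 percentage points.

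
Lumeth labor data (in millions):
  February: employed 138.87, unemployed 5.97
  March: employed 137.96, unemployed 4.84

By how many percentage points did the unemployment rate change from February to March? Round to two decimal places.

The unemployment rate changed by −0.73 percentage points.

February: labor force = 138.87 + 5.97 = 144.84; u = 5.97/144.84 = 4.12%.
March: labor force = 137.96 + 4.84 = 142.80; u = 4.84/142.80 = 3.39%.
Change = 3.39% − 4.12% = −0.73 pp.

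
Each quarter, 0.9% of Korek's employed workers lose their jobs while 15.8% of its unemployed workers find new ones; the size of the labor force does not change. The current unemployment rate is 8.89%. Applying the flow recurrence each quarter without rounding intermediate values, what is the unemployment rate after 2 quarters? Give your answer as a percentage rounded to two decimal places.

With a fixed labor force, u_{t+1} = u_t + s·(1−u_t) − f·u_t = u_t·(1−s−f) + s.
Here 1−s−f = 0.833 and s = 0.009.
u_1 = 0.088900 × 0.833 + 0.009 = 0.083054.
u_2 = 0.083054 × 0.833 + 0.009 = 0.078184.

Unemployment rate after two quarters ≈ 7.82%.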